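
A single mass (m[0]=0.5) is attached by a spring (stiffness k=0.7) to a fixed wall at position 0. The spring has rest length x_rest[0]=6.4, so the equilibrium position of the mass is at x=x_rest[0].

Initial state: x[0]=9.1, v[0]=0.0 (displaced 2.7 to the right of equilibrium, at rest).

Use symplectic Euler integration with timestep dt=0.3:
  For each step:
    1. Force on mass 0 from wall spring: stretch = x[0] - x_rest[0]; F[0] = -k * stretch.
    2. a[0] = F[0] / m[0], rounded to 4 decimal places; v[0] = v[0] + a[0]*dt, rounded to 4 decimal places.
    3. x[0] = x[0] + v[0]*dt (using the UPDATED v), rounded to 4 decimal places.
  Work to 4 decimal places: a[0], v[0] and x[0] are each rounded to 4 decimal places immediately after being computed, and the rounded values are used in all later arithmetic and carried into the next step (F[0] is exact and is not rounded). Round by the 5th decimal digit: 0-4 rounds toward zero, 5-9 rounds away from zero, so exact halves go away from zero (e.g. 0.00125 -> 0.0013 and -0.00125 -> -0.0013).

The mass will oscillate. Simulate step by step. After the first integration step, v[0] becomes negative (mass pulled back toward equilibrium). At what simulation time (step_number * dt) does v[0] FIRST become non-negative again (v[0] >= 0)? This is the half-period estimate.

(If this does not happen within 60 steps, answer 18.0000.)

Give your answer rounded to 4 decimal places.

Answer: 2.7000

Derivation:
Step 0: x=[9.1000] v=[0.0000]
Step 1: x=[8.7598] v=[-1.1340]
Step 2: x=[8.1223] v=[-2.1251]
Step 3: x=[7.2678] v=[-2.8485]
Step 4: x=[6.3039] v=[-3.2130]
Step 5: x=[5.3521] v=[-3.1727]
Step 6: x=[4.5323] v=[-2.7326]
Step 7: x=[3.9478] v=[-1.9482]
Step 8: x=[3.6723] v=[-0.9183]
Step 9: x=[3.7405] v=[0.2273]
First v>=0 after going negative at step 9, time=2.7000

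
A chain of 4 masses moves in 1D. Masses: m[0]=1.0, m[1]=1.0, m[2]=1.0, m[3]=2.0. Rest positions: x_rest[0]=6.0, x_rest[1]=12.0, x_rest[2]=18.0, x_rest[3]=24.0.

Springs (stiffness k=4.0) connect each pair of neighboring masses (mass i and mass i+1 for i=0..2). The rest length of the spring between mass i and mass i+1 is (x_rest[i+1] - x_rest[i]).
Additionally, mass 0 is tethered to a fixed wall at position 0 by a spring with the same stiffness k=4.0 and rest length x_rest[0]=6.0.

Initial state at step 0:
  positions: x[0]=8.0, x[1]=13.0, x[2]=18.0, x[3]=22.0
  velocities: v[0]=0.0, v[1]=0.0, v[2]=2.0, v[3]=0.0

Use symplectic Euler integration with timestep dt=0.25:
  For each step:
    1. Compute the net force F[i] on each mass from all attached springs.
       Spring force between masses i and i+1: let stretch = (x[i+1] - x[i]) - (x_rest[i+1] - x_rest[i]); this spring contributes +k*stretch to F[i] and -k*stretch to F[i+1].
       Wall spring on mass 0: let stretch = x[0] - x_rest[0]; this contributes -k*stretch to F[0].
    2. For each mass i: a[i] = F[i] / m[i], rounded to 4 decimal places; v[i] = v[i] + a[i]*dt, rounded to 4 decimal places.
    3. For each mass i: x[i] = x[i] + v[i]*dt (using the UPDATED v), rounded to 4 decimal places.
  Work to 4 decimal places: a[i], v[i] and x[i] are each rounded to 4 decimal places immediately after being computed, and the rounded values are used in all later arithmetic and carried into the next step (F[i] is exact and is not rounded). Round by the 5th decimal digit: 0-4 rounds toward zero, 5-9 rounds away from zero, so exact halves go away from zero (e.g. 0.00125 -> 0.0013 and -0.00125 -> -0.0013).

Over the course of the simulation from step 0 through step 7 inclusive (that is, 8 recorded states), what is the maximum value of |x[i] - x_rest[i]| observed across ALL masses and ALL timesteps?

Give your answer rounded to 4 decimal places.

Step 0: x=[8.0000 13.0000 18.0000 22.0000] v=[0.0000 0.0000 2.0000 0.0000]
Step 1: x=[7.2500 13.0000 18.2500 22.2500] v=[-3.0000 0.0000 1.0000 1.0000]
Step 2: x=[6.1250 12.8750 18.1875 22.7500] v=[-4.5000 -0.5000 -0.2500 2.0000]
Step 3: x=[5.1563 12.3906 17.9375 23.4297] v=[-3.8750 -1.9375 -1.0000 2.7188]
Step 4: x=[4.7071 11.4844 17.6738 24.1729] v=[-1.7970 -3.6249 -1.0547 2.9727]
Step 5: x=[4.7754 10.4312 17.4876 24.8537] v=[0.2732 -4.2128 -0.7450 2.7232]
Step 6: x=[5.0638 9.7282 17.3788 25.3638] v=[1.1536 -2.8122 -0.4353 2.0402]
Step 7: x=[5.2524 9.7717 17.3536 25.6257] v=[0.7542 0.1740 -0.1009 1.0477]
Max displacement = 2.2718

Answer: 2.2718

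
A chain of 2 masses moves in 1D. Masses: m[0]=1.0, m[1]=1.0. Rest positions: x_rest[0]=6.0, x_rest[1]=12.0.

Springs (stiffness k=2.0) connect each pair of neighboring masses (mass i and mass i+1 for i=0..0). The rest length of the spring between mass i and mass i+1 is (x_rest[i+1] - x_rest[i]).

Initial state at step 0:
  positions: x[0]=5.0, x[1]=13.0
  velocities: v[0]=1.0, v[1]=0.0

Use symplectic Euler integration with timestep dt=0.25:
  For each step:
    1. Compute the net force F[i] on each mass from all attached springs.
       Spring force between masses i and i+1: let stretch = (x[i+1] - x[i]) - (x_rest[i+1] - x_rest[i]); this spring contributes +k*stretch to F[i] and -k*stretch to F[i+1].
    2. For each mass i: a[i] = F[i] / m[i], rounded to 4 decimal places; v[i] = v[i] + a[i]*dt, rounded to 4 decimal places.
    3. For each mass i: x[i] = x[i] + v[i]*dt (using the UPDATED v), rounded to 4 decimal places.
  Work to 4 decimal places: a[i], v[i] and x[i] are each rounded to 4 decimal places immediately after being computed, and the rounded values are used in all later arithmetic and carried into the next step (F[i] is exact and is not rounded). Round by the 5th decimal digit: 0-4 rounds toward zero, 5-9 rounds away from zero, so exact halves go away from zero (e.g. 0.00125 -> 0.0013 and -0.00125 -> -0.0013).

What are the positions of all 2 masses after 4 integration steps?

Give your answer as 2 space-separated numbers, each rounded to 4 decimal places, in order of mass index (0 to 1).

Step 0: x=[5.0000 13.0000] v=[1.0000 0.0000]
Step 1: x=[5.5000 12.7500] v=[2.0000 -1.0000]
Step 2: x=[6.1563 12.3438] v=[2.6250 -1.6250]
Step 3: x=[6.8360 11.9141] v=[2.7188 -1.7188]
Step 4: x=[7.4005 11.5996] v=[2.2579 -1.2579]

Answer: 7.4005 11.5996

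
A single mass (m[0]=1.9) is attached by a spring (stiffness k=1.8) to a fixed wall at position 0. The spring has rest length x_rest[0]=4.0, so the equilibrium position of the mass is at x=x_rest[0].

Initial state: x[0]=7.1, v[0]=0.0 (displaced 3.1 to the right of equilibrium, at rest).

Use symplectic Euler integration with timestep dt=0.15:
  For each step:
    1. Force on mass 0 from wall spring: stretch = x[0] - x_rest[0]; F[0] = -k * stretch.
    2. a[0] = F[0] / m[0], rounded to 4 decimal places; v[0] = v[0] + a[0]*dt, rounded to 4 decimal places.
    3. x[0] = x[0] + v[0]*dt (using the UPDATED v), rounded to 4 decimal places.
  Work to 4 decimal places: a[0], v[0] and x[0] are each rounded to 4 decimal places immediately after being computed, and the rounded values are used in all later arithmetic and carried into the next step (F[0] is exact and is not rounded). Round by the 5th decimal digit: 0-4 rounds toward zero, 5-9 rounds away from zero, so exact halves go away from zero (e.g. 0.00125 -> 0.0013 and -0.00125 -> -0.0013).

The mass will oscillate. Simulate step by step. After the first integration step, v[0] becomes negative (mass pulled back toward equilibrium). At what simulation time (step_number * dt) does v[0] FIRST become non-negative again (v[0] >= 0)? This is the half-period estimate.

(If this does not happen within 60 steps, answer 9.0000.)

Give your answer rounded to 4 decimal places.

Answer: 3.3000

Derivation:
Step 0: x=[7.1000] v=[0.0000]
Step 1: x=[7.0339] v=[-0.4405]
Step 2: x=[6.9032] v=[-0.8716]
Step 3: x=[6.7106] v=[-1.2842]
Step 4: x=[6.4602] v=[-1.6694]
Step 5: x=[6.1574] v=[-2.0190]
Step 6: x=[5.8086] v=[-2.3256]
Step 7: x=[5.4212] v=[-2.5826]
Step 8: x=[5.0035] v=[-2.7846]
Step 9: x=[4.5644] v=[-2.9272]
Step 10: x=[4.1133] v=[-3.0074]
Step 11: x=[3.6598] v=[-3.0235]
Step 12: x=[3.2135] v=[-2.9752]
Step 13: x=[2.7840] v=[-2.8634]
Step 14: x=[2.3804] v=[-2.6906]
Step 15: x=[2.0113] v=[-2.4604]
Step 16: x=[1.6846] v=[-2.1778]
Step 17: x=[1.4073] v=[-1.8488]
Step 18: x=[1.1852] v=[-1.4804]
Step 19: x=[1.0231] v=[-1.0804]
Step 20: x=[0.9245] v=[-0.6574]
Step 21: x=[0.8914] v=[-0.2204]
Step 22: x=[0.9246] v=[0.2214]
First v>=0 after going negative at step 22, time=3.3000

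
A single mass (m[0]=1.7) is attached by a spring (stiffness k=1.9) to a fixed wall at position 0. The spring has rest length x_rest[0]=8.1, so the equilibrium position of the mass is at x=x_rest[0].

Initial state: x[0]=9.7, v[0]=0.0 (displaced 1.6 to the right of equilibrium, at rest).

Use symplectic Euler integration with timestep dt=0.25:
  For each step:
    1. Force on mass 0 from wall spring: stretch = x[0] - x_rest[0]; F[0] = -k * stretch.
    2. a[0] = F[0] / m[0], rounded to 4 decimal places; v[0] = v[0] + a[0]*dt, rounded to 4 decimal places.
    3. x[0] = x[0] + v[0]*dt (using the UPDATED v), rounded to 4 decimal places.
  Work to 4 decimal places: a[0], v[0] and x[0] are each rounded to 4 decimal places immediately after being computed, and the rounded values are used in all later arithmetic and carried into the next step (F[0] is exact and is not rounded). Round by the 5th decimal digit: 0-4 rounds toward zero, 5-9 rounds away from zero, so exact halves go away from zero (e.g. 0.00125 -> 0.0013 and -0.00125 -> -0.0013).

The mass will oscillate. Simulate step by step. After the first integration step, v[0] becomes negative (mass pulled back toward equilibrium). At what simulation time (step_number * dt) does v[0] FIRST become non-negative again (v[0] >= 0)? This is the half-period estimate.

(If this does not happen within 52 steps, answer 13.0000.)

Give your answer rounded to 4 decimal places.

Answer: 3.0000

Derivation:
Step 0: x=[9.7000] v=[0.0000]
Step 1: x=[9.5882] v=[-0.4471]
Step 2: x=[9.3725] v=[-0.8629]
Step 3: x=[9.0679] v=[-1.2185]
Step 4: x=[8.6957] v=[-1.4890]
Step 5: x=[8.2818] v=[-1.6555]
Step 6: x=[7.8552] v=[-1.7063]
Step 7: x=[7.4457] v=[-1.6379]
Step 8: x=[7.0819] v=[-1.4551]
Step 9: x=[6.7893] v=[-1.1706]
Step 10: x=[6.5882] v=[-0.8044]
Step 11: x=[6.4927] v=[-0.3820]
Step 12: x=[6.5095] v=[0.0671]
First v>=0 after going negative at step 12, time=3.0000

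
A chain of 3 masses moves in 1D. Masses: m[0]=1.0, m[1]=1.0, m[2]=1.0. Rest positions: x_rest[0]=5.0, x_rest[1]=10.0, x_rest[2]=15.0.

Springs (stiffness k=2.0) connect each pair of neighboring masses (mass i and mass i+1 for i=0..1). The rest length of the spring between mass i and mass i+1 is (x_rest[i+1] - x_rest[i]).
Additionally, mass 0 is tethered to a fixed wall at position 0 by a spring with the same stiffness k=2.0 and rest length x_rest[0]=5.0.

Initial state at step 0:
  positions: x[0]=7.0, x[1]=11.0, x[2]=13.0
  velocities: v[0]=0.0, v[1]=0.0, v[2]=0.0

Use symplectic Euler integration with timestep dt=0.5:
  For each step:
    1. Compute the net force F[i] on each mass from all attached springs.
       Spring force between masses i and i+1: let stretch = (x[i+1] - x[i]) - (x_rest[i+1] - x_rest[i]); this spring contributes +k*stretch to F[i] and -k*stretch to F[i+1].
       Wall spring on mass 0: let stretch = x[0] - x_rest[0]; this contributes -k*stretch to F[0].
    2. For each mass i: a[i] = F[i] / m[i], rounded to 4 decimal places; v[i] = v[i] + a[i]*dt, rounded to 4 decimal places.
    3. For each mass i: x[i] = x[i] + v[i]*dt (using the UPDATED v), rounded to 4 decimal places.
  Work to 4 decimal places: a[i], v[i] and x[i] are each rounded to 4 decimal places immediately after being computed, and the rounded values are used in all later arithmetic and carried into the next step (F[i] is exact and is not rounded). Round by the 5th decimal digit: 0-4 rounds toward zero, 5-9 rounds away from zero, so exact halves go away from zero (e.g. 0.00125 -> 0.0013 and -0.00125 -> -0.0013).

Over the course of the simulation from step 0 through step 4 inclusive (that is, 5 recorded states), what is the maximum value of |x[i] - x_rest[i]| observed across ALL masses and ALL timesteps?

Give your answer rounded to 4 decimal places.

Answer: 2.5000

Derivation:
Step 0: x=[7.0000 11.0000 13.0000] v=[0.0000 0.0000 0.0000]
Step 1: x=[5.5000 10.0000 14.5000] v=[-3.0000 -2.0000 3.0000]
Step 2: x=[3.5000 9.0000 16.2500] v=[-4.0000 -2.0000 3.5000]
Step 3: x=[2.5000 8.8750 16.8750] v=[-2.0000 -0.2500 1.2500]
Step 4: x=[3.4375 9.5625 16.0000] v=[1.8750 1.3750 -1.7500]
Max displacement = 2.5000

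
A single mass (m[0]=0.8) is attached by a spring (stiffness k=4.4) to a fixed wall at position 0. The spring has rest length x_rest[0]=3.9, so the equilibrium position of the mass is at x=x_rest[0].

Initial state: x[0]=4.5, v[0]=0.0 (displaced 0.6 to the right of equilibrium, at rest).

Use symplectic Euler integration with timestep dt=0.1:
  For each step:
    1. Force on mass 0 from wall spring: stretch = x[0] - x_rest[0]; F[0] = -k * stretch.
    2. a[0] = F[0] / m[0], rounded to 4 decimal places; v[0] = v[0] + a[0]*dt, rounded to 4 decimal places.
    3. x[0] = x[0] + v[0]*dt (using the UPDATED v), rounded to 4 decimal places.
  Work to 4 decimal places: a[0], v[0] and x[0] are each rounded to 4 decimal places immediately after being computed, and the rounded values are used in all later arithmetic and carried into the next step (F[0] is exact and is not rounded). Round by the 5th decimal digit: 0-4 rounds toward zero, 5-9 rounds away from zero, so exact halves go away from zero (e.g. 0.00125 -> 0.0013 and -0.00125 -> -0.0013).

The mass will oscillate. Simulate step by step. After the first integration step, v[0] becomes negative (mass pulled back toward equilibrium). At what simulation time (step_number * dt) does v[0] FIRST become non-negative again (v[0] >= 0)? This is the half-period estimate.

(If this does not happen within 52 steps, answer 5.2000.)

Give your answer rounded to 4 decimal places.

Step 0: x=[4.5000] v=[0.0000]
Step 1: x=[4.4670] v=[-0.3300]
Step 2: x=[4.4028] v=[-0.6419]
Step 3: x=[4.3110] v=[-0.9184]
Step 4: x=[4.1966] v=[-1.1445]
Step 5: x=[4.0658] v=[-1.3076]
Step 6: x=[3.9259] v=[-1.3988]
Step 7: x=[3.7846] v=[-1.4131]
Step 8: x=[3.6496] v=[-1.3496]
Step 9: x=[3.5284] v=[-1.2119]
Step 10: x=[3.4277] v=[-1.0075]
Step 11: x=[3.3529] v=[-0.7477]
Step 12: x=[3.3082] v=[-0.4468]
Step 13: x=[3.2961] v=[-0.1213]
Step 14: x=[3.3172] v=[0.2109]
First v>=0 after going negative at step 14, time=1.4000

Answer: 1.4000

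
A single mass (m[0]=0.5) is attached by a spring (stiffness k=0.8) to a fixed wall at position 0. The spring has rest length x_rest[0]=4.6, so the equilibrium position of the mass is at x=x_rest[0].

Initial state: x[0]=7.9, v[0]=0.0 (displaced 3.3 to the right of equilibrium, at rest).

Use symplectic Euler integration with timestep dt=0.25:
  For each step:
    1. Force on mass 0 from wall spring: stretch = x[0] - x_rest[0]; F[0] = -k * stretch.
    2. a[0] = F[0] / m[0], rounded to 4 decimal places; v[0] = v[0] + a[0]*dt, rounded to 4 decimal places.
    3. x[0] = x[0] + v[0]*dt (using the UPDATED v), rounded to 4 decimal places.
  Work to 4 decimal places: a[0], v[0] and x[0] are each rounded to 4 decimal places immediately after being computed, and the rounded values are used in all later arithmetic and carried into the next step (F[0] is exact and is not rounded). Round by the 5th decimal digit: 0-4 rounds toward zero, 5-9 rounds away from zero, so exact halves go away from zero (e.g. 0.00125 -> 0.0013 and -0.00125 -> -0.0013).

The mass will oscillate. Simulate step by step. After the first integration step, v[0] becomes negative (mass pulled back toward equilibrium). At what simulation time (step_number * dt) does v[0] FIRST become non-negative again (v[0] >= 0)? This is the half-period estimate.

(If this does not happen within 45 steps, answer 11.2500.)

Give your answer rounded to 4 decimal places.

Answer: 2.5000

Derivation:
Step 0: x=[7.9000] v=[0.0000]
Step 1: x=[7.5700] v=[-1.3200]
Step 2: x=[6.9430] v=[-2.5080]
Step 3: x=[6.0817] v=[-3.4452]
Step 4: x=[5.0722] v=[-4.0379]
Step 5: x=[4.0155] v=[-4.2268]
Step 6: x=[3.0173] v=[-3.9930]
Step 7: x=[2.1773] v=[-3.3599]
Step 8: x=[1.5796] v=[-2.3908]
Step 9: x=[1.2839] v=[-1.1827]
Step 10: x=[1.3199] v=[0.1438]
First v>=0 after going negative at step 10, time=2.5000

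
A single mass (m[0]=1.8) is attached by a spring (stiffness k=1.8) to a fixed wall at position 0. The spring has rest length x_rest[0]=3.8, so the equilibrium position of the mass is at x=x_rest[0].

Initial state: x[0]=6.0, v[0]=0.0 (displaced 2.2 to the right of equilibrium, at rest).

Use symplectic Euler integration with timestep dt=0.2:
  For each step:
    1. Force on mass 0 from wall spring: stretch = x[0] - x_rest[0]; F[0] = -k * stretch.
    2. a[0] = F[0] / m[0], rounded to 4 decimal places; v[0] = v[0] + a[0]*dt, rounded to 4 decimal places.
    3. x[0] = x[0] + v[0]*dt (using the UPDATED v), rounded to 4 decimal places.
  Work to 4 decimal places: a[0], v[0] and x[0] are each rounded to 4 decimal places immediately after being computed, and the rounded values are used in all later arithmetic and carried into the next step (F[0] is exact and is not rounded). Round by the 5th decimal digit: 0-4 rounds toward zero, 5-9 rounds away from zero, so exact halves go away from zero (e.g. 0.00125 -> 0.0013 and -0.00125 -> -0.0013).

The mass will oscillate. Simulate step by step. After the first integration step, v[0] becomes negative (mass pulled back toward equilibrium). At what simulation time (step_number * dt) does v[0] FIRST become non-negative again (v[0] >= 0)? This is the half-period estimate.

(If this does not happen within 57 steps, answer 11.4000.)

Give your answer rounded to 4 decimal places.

Answer: 3.2000

Derivation:
Step 0: x=[6.0000] v=[0.0000]
Step 1: x=[5.9120] v=[-0.4400]
Step 2: x=[5.7395] v=[-0.8624]
Step 3: x=[5.4894] v=[-1.2503]
Step 4: x=[5.1718] v=[-1.5882]
Step 5: x=[4.7993] v=[-1.8626]
Step 6: x=[4.3868] v=[-2.0625]
Step 7: x=[3.9508] v=[-2.1799]
Step 8: x=[3.5088] v=[-2.2101]
Step 9: x=[3.0784] v=[-2.1519]
Step 10: x=[2.6769] v=[-2.0076]
Step 11: x=[2.3203] v=[-1.7830]
Step 12: x=[2.0229] v=[-1.4871]
Step 13: x=[1.7966] v=[-1.1317]
Step 14: x=[1.6504] v=[-0.7310]
Step 15: x=[1.5902] v=[-0.3011]
Step 16: x=[1.6184] v=[0.1409]
First v>=0 after going negative at step 16, time=3.2000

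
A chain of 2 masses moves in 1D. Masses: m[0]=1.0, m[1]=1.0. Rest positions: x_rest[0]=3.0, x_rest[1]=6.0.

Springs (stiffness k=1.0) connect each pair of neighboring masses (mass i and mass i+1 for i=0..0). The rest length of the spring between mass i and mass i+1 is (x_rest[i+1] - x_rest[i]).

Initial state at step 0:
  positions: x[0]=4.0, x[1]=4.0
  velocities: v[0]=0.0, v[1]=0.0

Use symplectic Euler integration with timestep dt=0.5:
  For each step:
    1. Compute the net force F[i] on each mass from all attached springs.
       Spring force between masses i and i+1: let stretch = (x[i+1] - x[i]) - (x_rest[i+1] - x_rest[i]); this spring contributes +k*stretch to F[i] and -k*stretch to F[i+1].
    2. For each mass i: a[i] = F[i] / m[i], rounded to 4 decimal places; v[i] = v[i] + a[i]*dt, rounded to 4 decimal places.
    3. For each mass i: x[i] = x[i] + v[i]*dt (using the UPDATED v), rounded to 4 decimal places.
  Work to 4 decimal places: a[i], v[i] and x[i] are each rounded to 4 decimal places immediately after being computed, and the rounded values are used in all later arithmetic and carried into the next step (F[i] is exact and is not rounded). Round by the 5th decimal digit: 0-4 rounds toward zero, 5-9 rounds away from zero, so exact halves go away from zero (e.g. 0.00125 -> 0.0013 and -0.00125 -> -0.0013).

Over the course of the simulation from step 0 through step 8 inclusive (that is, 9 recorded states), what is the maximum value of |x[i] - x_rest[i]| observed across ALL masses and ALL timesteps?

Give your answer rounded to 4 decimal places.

Step 0: x=[4.0000 4.0000] v=[0.0000 0.0000]
Step 1: x=[3.2500 4.7500] v=[-1.5000 1.5000]
Step 2: x=[2.1250 5.8750] v=[-2.2500 2.2500]
Step 3: x=[1.1875 6.8125] v=[-1.8750 1.8750]
Step 4: x=[0.9063 7.0938] v=[-0.5625 0.5625]
Step 5: x=[1.4220 6.5782] v=[1.0313 -1.0313]
Step 6: x=[2.4767 5.5235] v=[2.1094 -2.1094]
Step 7: x=[3.5431 4.4571] v=[2.1328 -2.1328]
Step 8: x=[4.0880 3.9122] v=[1.0898 -1.0898]
Max displacement = 2.0937

Answer: 2.0937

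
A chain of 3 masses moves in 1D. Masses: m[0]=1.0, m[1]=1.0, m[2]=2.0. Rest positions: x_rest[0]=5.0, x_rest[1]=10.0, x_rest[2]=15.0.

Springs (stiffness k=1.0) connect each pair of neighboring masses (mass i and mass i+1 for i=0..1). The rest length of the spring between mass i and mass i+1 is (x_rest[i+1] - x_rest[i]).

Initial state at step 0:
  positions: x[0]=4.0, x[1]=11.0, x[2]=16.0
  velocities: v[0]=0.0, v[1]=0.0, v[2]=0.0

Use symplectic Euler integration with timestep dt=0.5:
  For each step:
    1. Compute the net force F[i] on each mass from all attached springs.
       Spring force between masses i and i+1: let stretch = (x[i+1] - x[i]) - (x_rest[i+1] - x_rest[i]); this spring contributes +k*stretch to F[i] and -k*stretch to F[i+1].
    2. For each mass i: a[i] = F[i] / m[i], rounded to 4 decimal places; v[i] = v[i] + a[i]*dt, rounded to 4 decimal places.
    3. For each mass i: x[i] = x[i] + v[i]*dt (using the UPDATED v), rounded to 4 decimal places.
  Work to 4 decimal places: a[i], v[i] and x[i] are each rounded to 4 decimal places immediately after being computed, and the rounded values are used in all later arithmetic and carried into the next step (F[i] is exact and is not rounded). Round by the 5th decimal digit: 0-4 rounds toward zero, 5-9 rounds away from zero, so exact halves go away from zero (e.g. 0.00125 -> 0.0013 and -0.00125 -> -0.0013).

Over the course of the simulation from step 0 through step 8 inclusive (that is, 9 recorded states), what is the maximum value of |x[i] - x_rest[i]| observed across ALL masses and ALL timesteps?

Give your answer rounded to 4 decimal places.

Answer: 1.6654

Derivation:
Step 0: x=[4.0000 11.0000 16.0000] v=[0.0000 0.0000 0.0000]
Step 1: x=[4.5000 10.5000 16.0000] v=[1.0000 -1.0000 0.0000]
Step 2: x=[5.2500 9.8750 15.9375] v=[1.5000 -1.2500 -0.1250]
Step 3: x=[5.9063 9.6094 15.7422] v=[1.3125 -0.5313 -0.3907]
Step 4: x=[6.2384 9.9512 15.4053] v=[0.6641 0.6836 -0.6739]
Step 5: x=[6.2487 10.7284 15.0116] v=[0.0205 1.5543 -0.7875]
Step 6: x=[6.1289 11.4565 14.7075] v=[-0.2397 1.4561 -0.6083]
Step 7: x=[6.0910 11.6654 14.6220] v=[-0.0759 0.4178 -0.1711]
Step 8: x=[6.1967 11.2199 14.7919] v=[0.2113 -0.8911 0.3398]
Max displacement = 1.6654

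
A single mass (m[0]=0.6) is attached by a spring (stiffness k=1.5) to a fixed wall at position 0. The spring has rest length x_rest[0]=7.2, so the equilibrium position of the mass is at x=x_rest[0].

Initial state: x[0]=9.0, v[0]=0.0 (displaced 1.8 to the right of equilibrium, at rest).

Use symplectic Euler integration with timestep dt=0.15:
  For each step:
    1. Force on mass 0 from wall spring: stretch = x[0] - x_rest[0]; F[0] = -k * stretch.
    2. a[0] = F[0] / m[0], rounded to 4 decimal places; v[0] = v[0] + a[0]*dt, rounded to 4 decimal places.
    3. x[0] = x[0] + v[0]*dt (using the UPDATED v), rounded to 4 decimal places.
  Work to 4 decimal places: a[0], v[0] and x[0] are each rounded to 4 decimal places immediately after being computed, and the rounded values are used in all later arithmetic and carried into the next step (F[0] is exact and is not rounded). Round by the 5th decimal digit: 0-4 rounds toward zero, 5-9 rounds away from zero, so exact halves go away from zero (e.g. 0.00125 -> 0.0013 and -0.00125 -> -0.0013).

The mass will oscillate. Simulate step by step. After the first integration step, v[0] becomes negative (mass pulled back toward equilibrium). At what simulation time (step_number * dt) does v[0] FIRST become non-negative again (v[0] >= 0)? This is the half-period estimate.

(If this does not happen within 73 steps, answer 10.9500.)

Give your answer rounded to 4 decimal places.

Answer: 2.1000

Derivation:
Step 0: x=[9.0000] v=[0.0000]
Step 1: x=[8.8988] v=[-0.6750]
Step 2: x=[8.7020] v=[-1.3121]
Step 3: x=[8.4207] v=[-1.8754]
Step 4: x=[8.0707] v=[-2.3332]
Step 5: x=[7.6717] v=[-2.6597]
Step 6: x=[7.2462] v=[-2.8366]
Step 7: x=[6.8181] v=[-2.8539]
Step 8: x=[6.4115] v=[-2.7107]
Step 9: x=[6.0493] v=[-2.4150]
Step 10: x=[5.7518] v=[-1.9835]
Step 11: x=[5.5357] v=[-1.4404]
Step 12: x=[5.4133] v=[-0.8163]
Step 13: x=[5.3914] v=[-0.1463]
Step 14: x=[5.4712] v=[0.5319]
First v>=0 after going negative at step 14, time=2.1000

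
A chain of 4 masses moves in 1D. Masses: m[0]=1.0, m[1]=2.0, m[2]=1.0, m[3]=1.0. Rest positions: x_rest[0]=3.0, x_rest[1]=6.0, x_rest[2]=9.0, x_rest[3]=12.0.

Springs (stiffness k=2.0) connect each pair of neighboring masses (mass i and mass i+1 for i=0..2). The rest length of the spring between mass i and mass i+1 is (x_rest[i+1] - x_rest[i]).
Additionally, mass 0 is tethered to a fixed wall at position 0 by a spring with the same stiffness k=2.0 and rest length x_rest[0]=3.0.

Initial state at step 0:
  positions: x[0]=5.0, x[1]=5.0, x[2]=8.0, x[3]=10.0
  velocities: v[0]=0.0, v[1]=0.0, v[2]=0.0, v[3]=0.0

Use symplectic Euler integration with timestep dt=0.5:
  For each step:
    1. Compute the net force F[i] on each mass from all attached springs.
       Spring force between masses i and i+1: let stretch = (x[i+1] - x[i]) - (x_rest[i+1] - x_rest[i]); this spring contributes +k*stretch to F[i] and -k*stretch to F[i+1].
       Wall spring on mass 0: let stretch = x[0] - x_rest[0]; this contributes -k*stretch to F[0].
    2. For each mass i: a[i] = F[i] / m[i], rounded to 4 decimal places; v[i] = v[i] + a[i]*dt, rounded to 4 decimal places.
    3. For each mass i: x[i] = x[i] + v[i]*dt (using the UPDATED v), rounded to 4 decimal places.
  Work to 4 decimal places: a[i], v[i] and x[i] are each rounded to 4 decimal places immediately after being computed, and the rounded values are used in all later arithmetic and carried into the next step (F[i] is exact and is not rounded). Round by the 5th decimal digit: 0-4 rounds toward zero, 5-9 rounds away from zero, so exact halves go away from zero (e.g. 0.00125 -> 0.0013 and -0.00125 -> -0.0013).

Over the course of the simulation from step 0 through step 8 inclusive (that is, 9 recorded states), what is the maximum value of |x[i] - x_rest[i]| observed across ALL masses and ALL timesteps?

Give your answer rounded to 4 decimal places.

Step 0: x=[5.0000 5.0000 8.0000 10.0000] v=[0.0000 0.0000 0.0000 0.0000]
Step 1: x=[2.5000 5.7500 7.5000 10.5000] v=[-5.0000 1.5000 -1.0000 1.0000]
Step 2: x=[0.3750 6.1250 7.6250 11.0000] v=[-4.2500 0.7500 0.2500 1.0000]
Step 3: x=[0.9375 5.4375 8.6875 11.3125] v=[1.1250 -1.3750 2.1250 0.6250]
Step 4: x=[3.2813 4.4375 9.4375 11.8125] v=[4.6875 -2.0000 1.5000 1.0000]
Step 5: x=[4.5625 4.3985 8.8750 12.6250] v=[2.5624 -0.0781 -1.1250 1.6250]
Step 6: x=[3.4805 5.5196 7.9493 13.0625] v=[-2.1641 2.2422 -1.8515 0.8750]
Step 7: x=[1.6778 6.7384 8.3653 12.4434] v=[-3.6055 2.4375 0.8320 -1.2382]
Step 8: x=[1.5665 7.0988 10.0069 11.2853] v=[-0.2227 0.7207 3.2832 -2.3163]
Max displacement = 2.6250

Answer: 2.6250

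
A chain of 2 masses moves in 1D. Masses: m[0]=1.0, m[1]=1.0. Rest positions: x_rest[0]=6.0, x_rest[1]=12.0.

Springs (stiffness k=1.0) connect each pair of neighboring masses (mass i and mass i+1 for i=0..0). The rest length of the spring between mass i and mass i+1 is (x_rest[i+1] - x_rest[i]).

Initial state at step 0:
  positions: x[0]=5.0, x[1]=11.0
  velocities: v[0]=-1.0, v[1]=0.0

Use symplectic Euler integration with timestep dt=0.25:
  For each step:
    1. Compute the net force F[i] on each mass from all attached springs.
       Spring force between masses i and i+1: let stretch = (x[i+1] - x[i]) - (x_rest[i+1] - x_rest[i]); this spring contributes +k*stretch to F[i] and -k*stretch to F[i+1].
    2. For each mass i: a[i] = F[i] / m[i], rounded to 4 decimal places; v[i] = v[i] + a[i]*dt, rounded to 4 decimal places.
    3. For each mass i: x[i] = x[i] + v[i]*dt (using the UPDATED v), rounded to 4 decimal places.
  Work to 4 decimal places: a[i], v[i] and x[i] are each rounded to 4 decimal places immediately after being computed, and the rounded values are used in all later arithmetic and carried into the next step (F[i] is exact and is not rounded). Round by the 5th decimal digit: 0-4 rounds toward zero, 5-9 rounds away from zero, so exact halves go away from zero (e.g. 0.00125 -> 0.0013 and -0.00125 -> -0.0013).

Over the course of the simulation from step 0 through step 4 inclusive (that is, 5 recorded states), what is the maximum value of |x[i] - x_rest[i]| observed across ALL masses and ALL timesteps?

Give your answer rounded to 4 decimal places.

Step 0: x=[5.0000 11.0000] v=[-1.0000 0.0000]
Step 1: x=[4.7500 11.0000] v=[-1.0000 0.0000]
Step 2: x=[4.5156 10.9844] v=[-0.9375 -0.0625]
Step 3: x=[4.3105 10.9395] v=[-0.8203 -0.1797]
Step 4: x=[4.1447 10.8553] v=[-0.6631 -0.3370]
Max displacement = 1.8553

Answer: 1.8553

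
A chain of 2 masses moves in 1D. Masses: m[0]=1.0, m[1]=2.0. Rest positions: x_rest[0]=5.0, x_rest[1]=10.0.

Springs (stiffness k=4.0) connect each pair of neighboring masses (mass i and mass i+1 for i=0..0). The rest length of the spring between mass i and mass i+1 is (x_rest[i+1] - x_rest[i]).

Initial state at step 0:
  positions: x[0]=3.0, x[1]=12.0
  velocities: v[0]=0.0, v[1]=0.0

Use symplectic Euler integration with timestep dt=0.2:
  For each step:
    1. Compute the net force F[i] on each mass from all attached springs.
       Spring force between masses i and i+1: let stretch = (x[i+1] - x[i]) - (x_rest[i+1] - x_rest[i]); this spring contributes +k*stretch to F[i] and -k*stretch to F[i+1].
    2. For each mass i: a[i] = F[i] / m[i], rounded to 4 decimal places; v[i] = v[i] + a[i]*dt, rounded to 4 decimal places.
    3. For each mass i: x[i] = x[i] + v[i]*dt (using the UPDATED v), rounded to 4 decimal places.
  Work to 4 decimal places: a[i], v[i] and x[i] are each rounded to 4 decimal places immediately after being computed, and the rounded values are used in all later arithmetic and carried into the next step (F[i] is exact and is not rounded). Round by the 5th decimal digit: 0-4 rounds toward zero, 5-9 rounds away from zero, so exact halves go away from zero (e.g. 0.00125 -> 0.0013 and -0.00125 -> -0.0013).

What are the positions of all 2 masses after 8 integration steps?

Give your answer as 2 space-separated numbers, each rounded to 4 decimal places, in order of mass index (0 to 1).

Step 0: x=[3.0000 12.0000] v=[0.0000 0.0000]
Step 1: x=[3.6400 11.6800] v=[3.2000 -1.6000]
Step 2: x=[4.7664 11.1168] v=[5.6320 -2.8160]
Step 3: x=[6.1089 10.4456] v=[6.7123 -3.3562]
Step 4: x=[7.3452 9.8274] v=[6.1817 -3.0909]
Step 5: x=[8.1787 9.4106] v=[4.1675 -2.0838]
Step 6: x=[8.4093 9.2953] v=[1.1530 -0.5766]
Step 7: x=[7.9817 9.5091] v=[-2.1382 1.0690]
Step 8: x=[6.9984 10.0007] v=[-4.9163 2.4580]

Answer: 6.9984 10.0007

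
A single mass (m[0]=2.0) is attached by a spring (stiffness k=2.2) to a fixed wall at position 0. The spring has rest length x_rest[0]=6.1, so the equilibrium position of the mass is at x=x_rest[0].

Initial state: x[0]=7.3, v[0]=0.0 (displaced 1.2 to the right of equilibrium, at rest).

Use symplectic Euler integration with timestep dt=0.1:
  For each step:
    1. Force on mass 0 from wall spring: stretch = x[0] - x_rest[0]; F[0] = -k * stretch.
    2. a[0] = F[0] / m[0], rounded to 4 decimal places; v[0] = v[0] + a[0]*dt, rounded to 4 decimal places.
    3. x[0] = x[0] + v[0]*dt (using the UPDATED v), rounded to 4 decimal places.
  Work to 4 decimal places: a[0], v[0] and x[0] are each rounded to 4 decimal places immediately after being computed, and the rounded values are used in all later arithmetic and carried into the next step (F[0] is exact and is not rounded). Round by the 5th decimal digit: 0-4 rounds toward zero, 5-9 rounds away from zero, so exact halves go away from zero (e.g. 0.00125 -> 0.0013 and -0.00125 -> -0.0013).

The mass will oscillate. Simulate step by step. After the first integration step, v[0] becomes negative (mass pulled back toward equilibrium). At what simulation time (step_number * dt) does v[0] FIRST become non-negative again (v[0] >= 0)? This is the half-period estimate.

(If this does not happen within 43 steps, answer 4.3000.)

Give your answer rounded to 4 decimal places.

Step 0: x=[7.3000] v=[0.0000]
Step 1: x=[7.2868] v=[-0.1320]
Step 2: x=[7.2605] v=[-0.2626]
Step 3: x=[7.2215] v=[-0.3903]
Step 4: x=[7.1701] v=[-0.5137]
Step 5: x=[7.1070] v=[-0.6314]
Step 6: x=[7.0328] v=[-0.7422]
Step 7: x=[6.9483] v=[-0.8448]
Step 8: x=[6.8545] v=[-0.9381]
Step 9: x=[6.7524] v=[-1.0211]
Step 10: x=[6.6431] v=[-1.0929]
Step 11: x=[6.5278] v=[-1.1526]
Step 12: x=[6.4078] v=[-1.1997]
Step 13: x=[6.2844] v=[-1.2336]
Step 14: x=[6.1590] v=[-1.2539]
Step 15: x=[6.0330] v=[-1.2604]
Step 16: x=[5.9077] v=[-1.2530]
Step 17: x=[5.7845] v=[-1.2319]
Step 18: x=[5.6648] v=[-1.1972]
Step 19: x=[5.5499] v=[-1.1493]
Step 20: x=[5.4410] v=[-1.0888]
Step 21: x=[5.3394] v=[-1.0163]
Step 22: x=[5.2461] v=[-0.9326]
Step 23: x=[5.1622] v=[-0.8387]
Step 24: x=[5.0887] v=[-0.7355]
Step 25: x=[5.0263] v=[-0.6243]
Step 26: x=[4.9757] v=[-0.5062]
Step 27: x=[4.9375] v=[-0.3825]
Step 28: x=[4.9120] v=[-0.2546]
Step 29: x=[4.8996] v=[-0.1239]
Step 30: x=[4.9004] v=[0.0081]
First v>=0 after going negative at step 30, time=3.0000

Answer: 3.0000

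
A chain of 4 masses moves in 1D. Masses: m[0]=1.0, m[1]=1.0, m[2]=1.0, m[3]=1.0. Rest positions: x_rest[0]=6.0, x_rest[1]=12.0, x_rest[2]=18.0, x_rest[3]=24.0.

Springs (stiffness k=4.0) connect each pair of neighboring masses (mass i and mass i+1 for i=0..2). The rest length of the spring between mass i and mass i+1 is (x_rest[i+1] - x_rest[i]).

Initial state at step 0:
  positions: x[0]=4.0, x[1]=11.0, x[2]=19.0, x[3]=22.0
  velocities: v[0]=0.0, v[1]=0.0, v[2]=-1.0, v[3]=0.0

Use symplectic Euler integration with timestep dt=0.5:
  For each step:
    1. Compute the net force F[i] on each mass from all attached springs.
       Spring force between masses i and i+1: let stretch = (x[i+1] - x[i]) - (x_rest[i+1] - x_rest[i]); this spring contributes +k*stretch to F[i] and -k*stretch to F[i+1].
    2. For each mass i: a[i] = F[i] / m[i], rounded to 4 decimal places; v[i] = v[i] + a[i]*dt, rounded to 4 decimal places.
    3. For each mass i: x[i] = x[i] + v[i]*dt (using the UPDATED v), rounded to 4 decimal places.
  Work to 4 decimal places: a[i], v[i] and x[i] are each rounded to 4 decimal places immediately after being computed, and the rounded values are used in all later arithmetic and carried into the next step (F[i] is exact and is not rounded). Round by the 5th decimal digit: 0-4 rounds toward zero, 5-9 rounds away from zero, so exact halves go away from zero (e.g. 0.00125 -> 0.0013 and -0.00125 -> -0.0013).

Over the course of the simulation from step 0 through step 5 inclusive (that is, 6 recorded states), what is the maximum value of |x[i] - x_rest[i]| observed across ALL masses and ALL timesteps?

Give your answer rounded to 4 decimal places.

Step 0: x=[4.0000 11.0000 19.0000 22.0000] v=[0.0000 0.0000 -1.0000 0.0000]
Step 1: x=[5.0000 12.0000 13.5000 25.0000] v=[2.0000 2.0000 -11.0000 6.0000]
Step 2: x=[7.0000 7.5000 18.0000 22.5000] v=[4.0000 -9.0000 9.0000 -5.0000]
Step 3: x=[3.5000 13.0000 16.5000 21.5000] v=[-7.0000 11.0000 -3.0000 -2.0000]
Step 4: x=[3.5000 12.5000 16.5000 21.5000] v=[0.0000 -1.0000 0.0000 0.0000]
Step 5: x=[6.5000 7.0000 17.5000 22.5000] v=[6.0000 -11.0000 2.0000 2.0000]
Max displacement = 5.0000

Answer: 5.0000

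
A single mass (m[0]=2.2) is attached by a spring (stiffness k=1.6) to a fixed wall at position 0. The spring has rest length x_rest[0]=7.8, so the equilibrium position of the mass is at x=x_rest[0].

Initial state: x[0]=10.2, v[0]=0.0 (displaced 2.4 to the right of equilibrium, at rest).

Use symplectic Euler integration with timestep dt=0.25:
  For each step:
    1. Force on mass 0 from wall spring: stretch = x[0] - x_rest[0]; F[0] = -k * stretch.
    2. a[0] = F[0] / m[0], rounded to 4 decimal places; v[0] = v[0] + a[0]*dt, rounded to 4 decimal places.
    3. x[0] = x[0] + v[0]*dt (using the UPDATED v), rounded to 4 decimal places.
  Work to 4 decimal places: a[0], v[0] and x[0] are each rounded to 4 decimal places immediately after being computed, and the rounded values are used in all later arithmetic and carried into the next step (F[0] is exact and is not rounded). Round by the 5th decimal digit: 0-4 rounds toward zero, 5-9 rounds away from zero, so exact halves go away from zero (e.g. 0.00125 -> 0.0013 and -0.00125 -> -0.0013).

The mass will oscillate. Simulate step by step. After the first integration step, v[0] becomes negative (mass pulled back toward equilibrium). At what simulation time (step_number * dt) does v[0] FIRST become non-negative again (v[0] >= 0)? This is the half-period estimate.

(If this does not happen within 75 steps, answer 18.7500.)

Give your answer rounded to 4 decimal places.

Answer: 3.7500

Derivation:
Step 0: x=[10.2000] v=[0.0000]
Step 1: x=[10.0909] v=[-0.4364]
Step 2: x=[9.8777] v=[-0.8529]
Step 3: x=[9.5700] v=[-1.2307]
Step 4: x=[9.1819] v=[-1.5525]
Step 5: x=[8.7310] v=[-1.8038]
Step 6: x=[8.2377] v=[-1.9731]
Step 7: x=[7.7245] v=[-2.0527]
Step 8: x=[7.2148] v=[-2.0390]
Step 9: x=[6.7317] v=[-1.9326]
Step 10: x=[6.2971] v=[-1.7384]
Step 11: x=[5.9308] v=[-1.4652]
Step 12: x=[5.6495] v=[-1.1254]
Step 13: x=[5.4659] v=[-0.7344]
Step 14: x=[5.3884] v=[-0.3100]
Step 15: x=[5.4205] v=[0.1285]
First v>=0 after going negative at step 15, time=3.7500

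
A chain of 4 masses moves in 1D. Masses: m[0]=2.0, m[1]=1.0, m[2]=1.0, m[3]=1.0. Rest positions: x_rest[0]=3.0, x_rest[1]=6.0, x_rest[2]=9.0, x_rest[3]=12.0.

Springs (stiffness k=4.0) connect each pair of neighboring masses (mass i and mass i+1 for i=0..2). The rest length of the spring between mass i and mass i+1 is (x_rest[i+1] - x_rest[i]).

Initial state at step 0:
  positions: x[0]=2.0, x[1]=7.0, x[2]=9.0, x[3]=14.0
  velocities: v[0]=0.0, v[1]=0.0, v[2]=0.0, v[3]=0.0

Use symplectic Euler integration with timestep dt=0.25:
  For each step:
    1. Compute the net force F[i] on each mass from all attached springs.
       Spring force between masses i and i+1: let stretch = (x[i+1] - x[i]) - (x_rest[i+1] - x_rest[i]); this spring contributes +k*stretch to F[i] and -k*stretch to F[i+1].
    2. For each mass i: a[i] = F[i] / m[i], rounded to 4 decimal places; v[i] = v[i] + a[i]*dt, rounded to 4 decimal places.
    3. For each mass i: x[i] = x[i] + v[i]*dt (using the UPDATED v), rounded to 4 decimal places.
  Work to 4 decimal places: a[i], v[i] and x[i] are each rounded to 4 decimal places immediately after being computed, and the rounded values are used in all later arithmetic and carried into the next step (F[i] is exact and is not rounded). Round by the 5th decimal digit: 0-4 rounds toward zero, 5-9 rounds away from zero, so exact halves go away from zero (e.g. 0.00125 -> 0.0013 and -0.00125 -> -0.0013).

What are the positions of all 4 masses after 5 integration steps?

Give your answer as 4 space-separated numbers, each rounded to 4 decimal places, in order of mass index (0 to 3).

Step 0: x=[2.0000 7.0000 9.0000 14.0000] v=[0.0000 0.0000 0.0000 0.0000]
Step 1: x=[2.2500 6.2500 9.7500 13.5000] v=[1.0000 -3.0000 3.0000 -2.0000]
Step 2: x=[2.6250 5.3750 10.5625 12.8125] v=[1.5000 -3.5000 3.2500 -2.7500]
Step 3: x=[2.9688 5.1094 10.6406 12.3125] v=[1.3750 -1.0625 0.3125 -2.0000]
Step 4: x=[3.2051 5.6914 9.7539 12.1445] v=[0.9453 2.3281 -3.5468 -0.6719]
Step 5: x=[3.3772 6.6675 8.4492 12.1289] v=[0.6885 3.9043 -5.2187 -0.0625]

Answer: 3.3772 6.6675 8.4492 12.1289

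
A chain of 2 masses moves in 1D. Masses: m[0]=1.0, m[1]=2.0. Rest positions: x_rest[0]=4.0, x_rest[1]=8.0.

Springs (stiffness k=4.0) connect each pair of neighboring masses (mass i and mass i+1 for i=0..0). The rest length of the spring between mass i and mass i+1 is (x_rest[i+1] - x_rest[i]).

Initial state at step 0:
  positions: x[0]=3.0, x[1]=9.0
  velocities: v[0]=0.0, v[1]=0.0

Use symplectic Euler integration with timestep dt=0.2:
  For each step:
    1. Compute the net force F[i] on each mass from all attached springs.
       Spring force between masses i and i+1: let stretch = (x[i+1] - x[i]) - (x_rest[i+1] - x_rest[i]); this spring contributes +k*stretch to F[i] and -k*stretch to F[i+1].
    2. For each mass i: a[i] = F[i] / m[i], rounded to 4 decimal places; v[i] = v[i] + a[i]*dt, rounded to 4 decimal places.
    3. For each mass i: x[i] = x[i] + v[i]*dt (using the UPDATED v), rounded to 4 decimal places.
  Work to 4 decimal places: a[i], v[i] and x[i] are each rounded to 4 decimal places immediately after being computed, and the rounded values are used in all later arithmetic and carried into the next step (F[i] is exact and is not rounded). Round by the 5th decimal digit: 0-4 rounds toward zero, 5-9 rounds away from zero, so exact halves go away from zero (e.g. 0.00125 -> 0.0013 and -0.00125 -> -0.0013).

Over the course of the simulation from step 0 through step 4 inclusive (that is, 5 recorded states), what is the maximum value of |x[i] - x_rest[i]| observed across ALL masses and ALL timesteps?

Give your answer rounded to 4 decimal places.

Step 0: x=[3.0000 9.0000] v=[0.0000 0.0000]
Step 1: x=[3.3200 8.8400] v=[1.6000 -0.8000]
Step 2: x=[3.8832 8.5584] v=[2.8160 -1.4080]
Step 3: x=[4.5544 8.2228] v=[3.3562 -1.6781]
Step 4: x=[5.1726 7.9137] v=[3.0909 -1.5455]
Max displacement = 1.1726

Answer: 1.1726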